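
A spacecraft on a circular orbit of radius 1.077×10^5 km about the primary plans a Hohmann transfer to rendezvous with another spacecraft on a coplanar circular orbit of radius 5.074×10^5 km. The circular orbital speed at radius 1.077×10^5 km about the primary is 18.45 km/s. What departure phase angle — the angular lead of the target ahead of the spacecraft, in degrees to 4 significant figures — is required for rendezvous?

φ = 95.06°

From the circular-orbit relation v² = μ/r at r = 1.077×10^5 km: μ = v²r = (18.45)² × 1.077×10^5 = 3.66613×10^7 km³/s².
The Hohmann ellipse has a_t = (r₁ + r₂)/2 = 3.0755×10^5 km.
Transfer time t = π√(a_t³/μ) = 88495 s.
The target's mean motion on its circular orbit is ω₂ = √(μ/r₂³) = 1.6752×10^-5 rad/s.
Angle swept by the target during transfer: ω₂·t = 1.4825 rad = 84.94°.
Arrival is 180° from departure on the ellipse, so φ = 180° − 84.94° = 95.06°.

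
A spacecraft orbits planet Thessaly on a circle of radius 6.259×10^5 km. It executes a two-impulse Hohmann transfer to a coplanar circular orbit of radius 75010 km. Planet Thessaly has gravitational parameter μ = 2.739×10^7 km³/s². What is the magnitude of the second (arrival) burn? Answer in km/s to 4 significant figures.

Semi-major axis of the transfer orbit: a_t = (6.259×10^5 + 75010)/2 = 3.50455×10^5 km.
On the circular orbit at r = 75010 km, v_c = √(μ/r) = 19.109 km/s.
Transfer-orbit speed at the same r (vis-viva, a = a_t): v_t = √[μ(2/r − 1/a_t)] = 25.537 km/s.
Δv₂ = |v_t − v_c| = |25.537 − 19.109| = 6.428 km/s.

Δv₂ = 6.428 km/s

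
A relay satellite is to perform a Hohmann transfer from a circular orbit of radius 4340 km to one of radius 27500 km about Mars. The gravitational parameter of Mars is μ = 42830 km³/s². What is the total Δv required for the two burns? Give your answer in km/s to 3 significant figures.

Transfer-ellipse semi-major axis a_t = (r₁ + r₂)/2 = (4340 + 27500)/2 = 15920 km.
Circular speed at r₁: v₁ = √(μ/r₁) = √(42830/4340) = 3.1414 km/s.
Transfer-orbit speed at r₁ (v² = μ(2/r − 1/a)): v_p = √[μ(2/r₁ − 1/a_t)] = 4.1288 km/s.
First burn Δv₁ = |v_p − v₁| = 0.9874 km/s.
Circular speed at r₂: v₂ = √(μ/r₂) = 1.248 km/s.
Transfer-orbit speed at r₂: v_a = √[μ(2/r₂ − 1/a_t)] = 0.6516 km/s.
Second burn Δv₂ = |v₂ − v_a| = 0.5964 km/s.
Δv = Δv₁ + Δv₂ = 0.9874 + 0.5964 = 1.584 km/s.

Δv = 1.58 km/s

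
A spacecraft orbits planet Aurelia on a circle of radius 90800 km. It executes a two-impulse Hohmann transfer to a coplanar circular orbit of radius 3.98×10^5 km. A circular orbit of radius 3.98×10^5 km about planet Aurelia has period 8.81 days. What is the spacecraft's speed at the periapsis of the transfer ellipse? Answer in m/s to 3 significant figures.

v = 8780 m/s

From Kepler's third law T² = 4π²r³/μ at r = 3.98×10^5 km, T = 8.81 days = 8.81 × 86400 s = 7.61184×10^5 s: μ = 4π²r³/T² = 4.29566×10^6 km³/s².
The Hohmann ellipse has a_t = (r₁ + r₂)/2 = 2.444×10^5 km.
At periapsis, r = 90800 km.
From the vis-viva equation, v = √[μ(2/r − 1/a_t)] = 8.777 km/s.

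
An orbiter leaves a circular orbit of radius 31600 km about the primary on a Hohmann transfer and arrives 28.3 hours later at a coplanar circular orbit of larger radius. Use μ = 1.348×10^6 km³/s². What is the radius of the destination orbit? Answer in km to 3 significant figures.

Transfer time t = 28.3 hours = 1.0188×10^5 s, and t = π√(a_t³/μ).
So a_t = (μ t²/π²)^(1/3) = (1.348×10^6 × (1.0188×10^5)² / π²)^(1/3) = 1.1234×10^5 km.
Since a_t = (r₁ + r₂)/2, r₂ = 2a_t − r₁ = 2×1.1234×10^5 − 31600 = 1.9308×10^5 km.

r₂ = 1.93×10^5 km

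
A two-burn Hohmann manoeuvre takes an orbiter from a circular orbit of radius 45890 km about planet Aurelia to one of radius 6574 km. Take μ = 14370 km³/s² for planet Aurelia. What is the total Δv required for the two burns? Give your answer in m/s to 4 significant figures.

Semi-major axis of the transfer orbit: a_t = (45890 + 6574)/2 = 26232 km.
Circular speed at r₁: v₁ = √(μ/r₁) = √(14370/45890) = 0.5596 km/s.
On the transfer ellipse at r₁, vis-viva gives v_a = √[μ(2/r₁ − 1/a_t)] = 0.2801 km/s.
First burn Δv₁ = |v_a − v₁| = 0.2795 km/s.
Circular speed at r₂: v₂ = √(μ/r₂) = 1.478 km/s.
Transfer-orbit speed at r₂: v_p = √[μ(2/r₂ − 1/a_t)] = 1.955 km/s.
Second burn Δv₂ = |v₂ − v_p| = 0.4770 km/s.
Δv = Δv₁ + Δv₂ = 0.2795 + 0.4770 = 0.7565 km/s.

Δv = 756.5 m/s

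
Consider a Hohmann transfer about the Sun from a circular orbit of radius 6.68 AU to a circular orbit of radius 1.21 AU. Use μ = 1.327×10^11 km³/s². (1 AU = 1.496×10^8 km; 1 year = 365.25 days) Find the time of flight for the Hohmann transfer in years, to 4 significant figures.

In km: r₁ = 6.68 × 1.496×10^8 = 9.99328×10^8 km; r₂ = 1.21 × 1.496×10^8 = 1.81016×10^8 km.
Semi-major axis of the transfer orbit: a_t = (9.99328×10^8 + 1.81016×10^8)/2 = 5.90172×10^8 km.
By Kepler's third law the transfer-orbit period is T = 2π√(a_t³/μ), so t = T/2 = 1.2365×10^8 s.
Converting: 1.2365×10^8 s ÷ 3.15576×10^7 s/year (365.25 × 86400) = 3.918 years.

t = 3.918 years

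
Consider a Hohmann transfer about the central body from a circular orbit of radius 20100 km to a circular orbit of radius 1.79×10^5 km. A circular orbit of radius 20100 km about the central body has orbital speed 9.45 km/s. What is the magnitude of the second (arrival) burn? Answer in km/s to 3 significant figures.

From the circular-orbit relation v² = μ/r at r = 20100 km: μ = v²r = (9.45)² × 20100 = 1.79498×10^6 km³/s².
Semi-major axis of the transfer orbit: a_t = (20100 + 1.790×10^5)/2 = 99550 km.
Circular speed at r = 1.790×10^5 km: v_c = √(μ/r) = 3.167 km/s.
Vis-viva on the transfer ellipse at r = 1.790×10^5 km gives v_t = √[μ(2/r − 1/a_t)] = 1.423 km/s.
Δv₂ = |v_t − v_c| = |1.423 − 3.167| = 1.744 km/s.

Δv₂ = 1.74 km/s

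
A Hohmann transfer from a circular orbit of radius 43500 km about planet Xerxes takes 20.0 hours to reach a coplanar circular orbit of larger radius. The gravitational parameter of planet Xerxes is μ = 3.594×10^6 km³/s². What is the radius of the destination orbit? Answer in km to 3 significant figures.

Transfer time t = 20.0 hours = 72000 s, and t = π√(a_t³/μ).
So a_t = (μ t²/π²)^(1/3) = (3.594×10^6 × (72000)² / π²)^(1/3) = 1.2359×10^5 km.
Since a_t = (r₁ + r₂)/2, r₂ = 2a_t − r₁ = 2×1.2359×10^5 − 43500 = 2.0368×10^5 km.

r₂ = 2.04×10^5 km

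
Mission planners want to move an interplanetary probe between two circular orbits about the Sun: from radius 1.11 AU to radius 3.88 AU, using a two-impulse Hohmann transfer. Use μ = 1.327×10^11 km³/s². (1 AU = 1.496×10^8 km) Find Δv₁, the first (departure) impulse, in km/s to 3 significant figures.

In km: r₁ = 1.11 × 1.496×10^8 = 1.66056×10^8 km; r₂ = 3.88 × 1.496×10^8 = 5.80448×10^8 km.
Transfer-ellipse semi-major axis a_t = (r₁ + r₂)/2 = (1.66056×10^8 + 5.80448×10^8)/2 = 3.73252×10^8 km.
Circular speed at r = 1.66056×10^8 km: v_c = √(μ/r) = 28.26885 km/s.
Vis-viva on the transfer ellipse at r = 1.66056×10^8 km gives v_t = √[μ(2/r − 1/a_t)] = 35.25241 km/s.
Δv₁ = |v_t − v_c| = |35.25241 − 28.26885| = 6.984 km/s.

Δv₁ = 6.98 km/s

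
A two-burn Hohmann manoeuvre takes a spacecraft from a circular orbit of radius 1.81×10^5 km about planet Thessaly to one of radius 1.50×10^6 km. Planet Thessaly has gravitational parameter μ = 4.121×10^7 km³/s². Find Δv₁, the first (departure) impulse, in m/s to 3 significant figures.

Semi-major axis of the transfer orbit: a_t = (1.810×10^5 + 1.500×10^6)/2 = 8.405×10^5 km.
Circular speed at r = 1.810×10^5 km: v_c = √(μ/r) = 15.089 km/s.
Vis-viva on the transfer ellipse at r = 1.810×10^5 km gives v_t = √[μ(2/r − 1/a_t)] = 20.158 km/s.
Δv₁ = |v_t − v_c| = |20.158 − 15.089| = 5.069 km/s.

Δv₁ = 5070 m/s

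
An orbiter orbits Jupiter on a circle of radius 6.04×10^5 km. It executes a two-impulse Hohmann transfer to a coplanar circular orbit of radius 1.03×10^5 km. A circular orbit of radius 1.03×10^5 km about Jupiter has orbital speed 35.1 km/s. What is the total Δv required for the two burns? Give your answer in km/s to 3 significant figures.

From the circular-orbit relation v² = μ/r at r = 1.03×10^5 km: μ = v²r = (35.1)² × 1.03×10^5 = 1.26897×10^8 km³/s².
Semi-major axis of the transfer orbit: a_t = (6.040×10^5 + 1.030×10^5)/2 = 3.535×10^5 km.
Circular speed at r₁: v₁ = √(μ/r₁) = √(1.26897×10^8/6.040×10^5) = 14.495 km/s.
Transfer-orbit speed at r₁ (vis-viva equation): v_a = √[μ(2/r₁ − 1/a_t)] = 7.8240 km/s.
First burn Δv₁ = |v_a − v₁| = 6.671 km/s.
At r₂, v₂ = √(μ/r₂) = 35.10 km/s.
Transfer-orbit speed at r₂: v_p = √[μ(2/r₂ − 1/a_t)] = 45.88 km/s.
Second burn Δv₂ = |v₂ − v_p| = 10.78 km/s.
Δv = Δv₁ + Δv₂ = 6.671 + 10.78 = 17.45 km/s.

Δv = 17.5 km/s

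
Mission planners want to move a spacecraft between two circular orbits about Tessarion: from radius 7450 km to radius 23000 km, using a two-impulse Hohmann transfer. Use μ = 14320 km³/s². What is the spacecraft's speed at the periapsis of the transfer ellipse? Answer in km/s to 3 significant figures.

Semi-major axis of the transfer orbit: a_t = (7450 + 23000)/2 = 15225 km.
The periapsis of the transfer ellipse is at r = 7450 km.
Vis-viva: v = √[μ(2/r − 1/a_t)] = √[14320 × (2/7450 − 1/15225)] = 1.704 km/s.

v = 1.70 km/s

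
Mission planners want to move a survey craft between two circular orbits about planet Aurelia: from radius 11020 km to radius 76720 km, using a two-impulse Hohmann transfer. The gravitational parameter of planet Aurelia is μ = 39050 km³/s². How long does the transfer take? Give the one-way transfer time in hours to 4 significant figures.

t = 40.58 hours

The Hohmann ellipse has a_t = (r₁ + r₂)/2 = 43870 km.
Half the transfer-orbit period gives t = π√(a_t³/μ) = 1.461×10^5 s.
Converting: 1.461×10^5 s ÷ 3600 s/hour = 40.58 hours.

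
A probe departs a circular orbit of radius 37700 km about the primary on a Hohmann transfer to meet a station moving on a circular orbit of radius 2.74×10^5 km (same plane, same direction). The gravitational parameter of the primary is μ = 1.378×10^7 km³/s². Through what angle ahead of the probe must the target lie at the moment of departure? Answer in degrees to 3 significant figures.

The Hohmann ellipse has a_t = (r₁ + r₂)/2 = 1.5585×10^5 km.
Transfer time t = π√(a_t³/μ) = 52070 s.
Target angular speed ω₂ = √(μ/r₂³) = 2.5882×10^-5 rad/s.
Angle swept by the target during transfer: ω₂·t = 1.3477 rad = 77.22°.
Arrival is 180° from departure on the ellipse, so φ = 180° − 77.22° = 103°.

φ = 103°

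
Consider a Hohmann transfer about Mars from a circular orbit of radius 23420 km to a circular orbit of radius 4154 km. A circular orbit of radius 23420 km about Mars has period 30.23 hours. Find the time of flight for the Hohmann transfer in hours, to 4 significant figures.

t = 6.827 hours

From Kepler's third law T² = 4π²r³/μ at r = 23420 km, T = 30.23 hours = 30.23 × 3600 s = 1.08828×10^5 s: μ = 4π²r³/T² = 42819.3 km³/s².
The Hohmann ellipse has a_t = (r₁ + r₂)/2 = 13787 km.
Half the transfer-orbit period gives t = π√(a_t³/μ) = 24577 s.
Converting: 24577 s ÷ 3600 s/hour = 6.827 hours.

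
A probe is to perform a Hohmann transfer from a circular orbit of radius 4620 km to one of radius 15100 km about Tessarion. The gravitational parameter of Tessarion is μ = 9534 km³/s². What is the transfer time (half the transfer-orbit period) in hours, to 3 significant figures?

t = 8.75 hours

The Hohmann ellipse has a_t = (r₁ + r₂)/2 = 9860 km.
Transfer time t = π√(a_t³/μ) = π√((9860)³ / 9534) = 31500 s.
Converting: 31500 s ÷ 3600 s/hour = 8.75 hours.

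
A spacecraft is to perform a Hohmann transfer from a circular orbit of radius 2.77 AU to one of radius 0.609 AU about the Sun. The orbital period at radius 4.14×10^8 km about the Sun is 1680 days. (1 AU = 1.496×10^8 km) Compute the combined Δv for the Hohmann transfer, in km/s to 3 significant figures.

Δv = 17.9 km/s

From Kepler's third law T² = 4π²r³/μ at r = 4.14×10^8 km, T = 1680 days = 1680 × 86400 s = 1.45152×10^8 s: μ = 4π²r³/T² = 1.32958×10^11 km³/s².
In km: r₁ = 2.77 × 1.496×10^8 = 4.14392×10^8 km; r₂ = 0.609 × 1.496×10^8 = 9.11064×10^7 km.
Semi-major axis of the transfer orbit: a_t = (4.14392×10^8 + 9.11064×10^7)/2 = 2.527492×10^8 km.
At r₁ the circular-orbit speed is v₁ = √(μ/r₁) = 17.912 km/s.
Transfer-orbit speed at r₁ (v² = μ(2/r − 1/a)): v_a = √[μ(2/r₁ − 1/a_t)] = 10.754 km/s.
First burn Δv₁ = |v_a − v₁| = 7.158 km/s.
Circular speed at r₂: v₂ = √(μ/r₂) = 38.202 km/s.
Transfer-orbit speed at r₂: v_p = √[μ(2/r₂ − 1/a_t)] = 48.915 km/s.
Second burn Δv₂ = |v₂ − v_p| = 10.71 km/s.
Total Δv = Δv₁ + Δv₂ = 17.87 km/s.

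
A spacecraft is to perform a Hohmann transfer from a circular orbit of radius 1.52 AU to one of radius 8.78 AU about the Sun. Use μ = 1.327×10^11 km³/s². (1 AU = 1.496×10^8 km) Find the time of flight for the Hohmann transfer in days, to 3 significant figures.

t = 2130 days

In km: r₁ = 1.52 × 1.496×10^8 = 2.27392×10^8 km; r₂ = 8.78 × 1.496×10^8 = 1.313488×10^9 km.
Transfer-ellipse semi-major axis a_t = (r₁ + r₂)/2 = (2.27392×10^8 + 1.313488×10^9)/2 = 7.7044×10^8 km.
Transfer time t = π√(a_t³/μ) = π√((7.7044×10^8)³ / 1.327×10^11) = 1.844×10^8 s.
Converting: 1.844×10^8 s ÷ 86400 s/day = 2130 days.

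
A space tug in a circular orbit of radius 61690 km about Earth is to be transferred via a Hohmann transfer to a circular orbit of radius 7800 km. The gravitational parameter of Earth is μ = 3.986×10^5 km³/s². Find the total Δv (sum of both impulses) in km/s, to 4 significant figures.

The Hohmann ellipse has a_t = (r₁ + r₂)/2 = 34745 km.
Circular speed at r₁: v₁ = √(μ/r₁) = √(3.986×10^5/61690) = 2.5419 km/s.
On the transfer ellipse at r₁, vis-viva gives v_a = √[μ(2/r₁ − 1/a_t)] = 1.2044 km/s.
First burn Δv₁ = |v_a − v₁| = 1.3375 km/s.
Circular speed at r₂: v₂ = √(μ/r₂) = 7.1486 km/s.
Transfer-orbit speed at r₂: v_p = √[μ(2/r₂ − 1/a_t)] = 9.5254 km/s.
Second burn Δv₂ = |v₂ − v_p| = 2.3768 km/s.
Total Δv = Δv₁ + Δv₂ = 3.714 km/s.

Δv = 3.714 km/s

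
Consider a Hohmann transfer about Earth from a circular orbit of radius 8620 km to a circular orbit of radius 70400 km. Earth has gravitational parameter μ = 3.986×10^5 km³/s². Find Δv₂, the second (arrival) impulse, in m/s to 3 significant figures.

Δv₂ = 1270 m/s

Semi-major axis of the transfer orbit: a_t = (8620 + 70400)/2 = 39510 km.
On the circular orbit at r = 70400 km, v_c = √(μ/r) = 2.379 km/s.
Vis-viva on the transfer ellipse at r = 70400 km gives v_t = √[μ(2/r − 1/a_t)] = 1.111 km/s.
Δv₂ = |v_t − v_c| = |1.111 − 2.379| = 1.268 km/s.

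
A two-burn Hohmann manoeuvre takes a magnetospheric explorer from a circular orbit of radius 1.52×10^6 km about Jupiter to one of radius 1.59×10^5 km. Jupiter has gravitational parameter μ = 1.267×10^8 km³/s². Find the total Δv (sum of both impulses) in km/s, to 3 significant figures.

Δv = 14.9 km/s

Transfer-ellipse semi-major axis a_t = (r₁ + r₂)/2 = (1.520×10^6 + 1.590×10^5)/2 = 8.395×10^5 km.
At r₁ the circular-orbit speed is v₁ = √(μ/r₁) = 9.130 km/s.
Transfer-orbit speed at r₁ (v² = μ(2/r − 1/a)): v_a = √[μ(2/r₁ − 1/a_t)] = 3.973 km/s.
First burn Δv₁ = |v_a − v₁| = 5.157 km/s.
At r₂, v₂ = √(μ/r₂) = 28.229 km/s.
Transfer-orbit speed at r₂: v_p = √[μ(2/r₂ − 1/a_t)] = 37.984 km/s.
Second burn Δv₂ = |v₂ − v_p| = 9.755 km/s.
Δv = Δv₁ + Δv₂ = 5.157 + 9.755 = 14.91 km/s.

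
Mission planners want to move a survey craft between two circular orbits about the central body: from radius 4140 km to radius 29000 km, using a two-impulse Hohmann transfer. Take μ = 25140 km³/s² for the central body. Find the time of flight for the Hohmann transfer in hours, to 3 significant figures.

t = 11.7 hours

Semi-major axis of the transfer orbit: a_t = (4140 + 29000)/2 = 16570 km.
By Kepler's third law the transfer-orbit period is T = 2π√(a_t³/μ), so t = T/2 = 42260 s.
Converting: 42260 s ÷ 3600 s/hour = 11.7 hours.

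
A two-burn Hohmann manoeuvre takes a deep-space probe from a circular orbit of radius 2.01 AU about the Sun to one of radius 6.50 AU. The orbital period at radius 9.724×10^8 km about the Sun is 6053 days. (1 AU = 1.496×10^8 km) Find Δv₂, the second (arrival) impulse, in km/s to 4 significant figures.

From Kepler's third law T² = 4π²r³/μ at r = 9.724×10^8 km, T = 6053 days = 6053 × 86400 s = 5.229792×10^8 s: μ = 4π²r³/T² = 1.32717×10^11 km³/s².
In km: r₁ = 2.01 × 1.496×10^8 = 3.00696×10^8 km; r₂ = 6.50 × 1.496×10^8 = 9.724×10^8 km.
The Hohmann ellipse has a_t = (r₁ + r₂)/2 = 6.36548×10^8 km.
Circular speed at r = 9.724×10^8 km: v_c = √(μ/r) = 11.6826 km/s.
Vis-viva on the transfer ellipse at r = 9.724×10^8 km gives v_t = √[μ(2/r − 1/a_t)] = 8.02950 km/s.
Δv₂ = |v_t − v_c| = |8.02950 − 11.6826| = 3.653 km/s.

Δv₂ = 3.653 km/s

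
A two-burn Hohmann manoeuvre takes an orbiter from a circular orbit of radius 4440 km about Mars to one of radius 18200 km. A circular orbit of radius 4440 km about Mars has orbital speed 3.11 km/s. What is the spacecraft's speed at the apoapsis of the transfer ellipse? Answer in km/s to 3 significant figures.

v = 0.962 km/s

From the circular-orbit relation v² = μ/r at r = 4440 km: μ = v²r = (3.11)² × 4440 = 42944.1 km³/s².
Transfer-ellipse semi-major axis a_t = (r₁ + r₂)/2 = (4440 + 18200)/2 = 11320 km.
At apoapsis, r = 18200 km.
From the vis-viva equation, v = √[μ(2/r − 1/a_t)] = 0.9620 km/s.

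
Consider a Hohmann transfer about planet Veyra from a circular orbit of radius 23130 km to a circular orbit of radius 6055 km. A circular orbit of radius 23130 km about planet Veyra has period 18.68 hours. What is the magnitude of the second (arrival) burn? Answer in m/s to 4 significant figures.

Δv₂ = 1094 m/s

From Kepler's third law T² = 4π²r³/μ at r = 23130 km, T = 18.68 hours = 18.68 × 3600 s = 67248 s: μ = 4π²r³/T² = 1.08026×10^5 km³/s².
The Hohmann ellipse has a_t = (r₁ + r₂)/2 = 14592.5 km.
On the circular orbit at r = 6055 km, v_c = √(μ/r) = 4.224 km/s.
Transfer-orbit speed at the same r (vis-viva, a = a_t): v_t = √[μ(2/r − 1/a_t)] = 5.318 km/s.
Δv₂ = |v_t − v_c| = |5.318 − 4.224| = 1.094 km/s.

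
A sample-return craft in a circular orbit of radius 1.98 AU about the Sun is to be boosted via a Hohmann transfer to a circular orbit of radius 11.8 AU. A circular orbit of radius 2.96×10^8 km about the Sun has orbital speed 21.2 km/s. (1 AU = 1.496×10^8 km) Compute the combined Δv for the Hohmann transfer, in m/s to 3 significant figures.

From the circular-orbit relation v² = μ/r at r = 2.96×10^8 km: μ = v²r = (21.2)² × 2.96×10^8 = 1.33034×10^11 km³/s².
In km: r₁ = 1.98 × 1.496×10^8 = 2.96208×10^8 km; r₂ = 11.8 × 1.496×10^8 = 1.76528×10^9 km.
The Hohmann ellipse has a_t = (r₁ + r₂)/2 = 1.030744×10^9 km.
Circular speed at r₁: v₁ = √(μ/r₁) = √(1.33034×10^11/2.96208×10^8) = 21.19256 km/s.
On the transfer ellipse at r₁, v² = μ(2/r − 1/a) gives v_p = √[μ(2/r₁ − 1/a_t)] = 27.73414 km/s.
First burn Δv₁ = |v_p − v₁| = 6.542 km/s.
At r₂, v₂ = √(μ/r₂) = 8.681 km/s.
Transfer-orbit speed at r₂: v_a = √[μ(2/r₂ − 1/a_t)] = 4.654 km/s.
Second burn Δv₂ = |v₂ − v_a| = 4.027 km/s.
Total Δv = Δv₁ + Δv₂ = 10.57 km/s.

Δv = 10600 m/s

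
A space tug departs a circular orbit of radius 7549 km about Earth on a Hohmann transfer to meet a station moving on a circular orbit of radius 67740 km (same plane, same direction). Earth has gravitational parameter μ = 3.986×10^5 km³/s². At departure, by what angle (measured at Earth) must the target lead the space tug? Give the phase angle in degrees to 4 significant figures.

The Hohmann ellipse has a_t = (r₁ + r₂)/2 = 37644.5 km.
The half-period of the transfer ellipse is t = π√(a_t³/μ) = 36344 s.
The target's mean motion on its circular orbit is ω₂ = √(μ/r₂³) = 3.5810×10^-5 rad/s.
Angle swept by the target during transfer: ω₂·t = 1.3015 rad = 74.57°.
The space tug traverses 180° on the transfer ellipse, so the target must lead by 180° − 74.57° = 105.4°.

φ = 105.4°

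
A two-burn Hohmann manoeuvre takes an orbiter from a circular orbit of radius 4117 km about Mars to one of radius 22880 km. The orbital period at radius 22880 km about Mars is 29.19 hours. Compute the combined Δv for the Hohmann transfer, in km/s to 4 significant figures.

From Kepler's third law T² = 4π²r³/μ at r = 22880 km, T = 29.19 hours = 29.19 × 3600 s = 1.05084×10^5 s: μ = 4π²r³/T² = 42820.8 km³/s².
Transfer-ellipse semi-major axis a_t = (r₁ + r₂)/2 = (4117 + 22880)/2 = 13498.5 km.
At r₁ the circular-orbit speed is v₁ = √(μ/r₁) = 3.2251 km/s.
On the transfer ellipse at r₁, v² = μ(2/r − 1/a) gives v_p = √[μ(2/r₁ − 1/a_t)] = 4.1988 km/s.
First burn Δv₁ = |v_p − v₁| = 0.9737 km/s.
At r₂, v₂ = √(μ/r₂) = 1.368 km/s.
Transfer-orbit speed at r₂: v_a = √[μ(2/r₂ − 1/a_t)] = 0.7555 km/s.
Second burn Δv₂ = |v₂ − v_a| = 0.6125 km/s.
Δv = Δv₁ + Δv₂ = 0.9737 + 0.6125 = 1.586 km/s.

Δv = 1.586 km/s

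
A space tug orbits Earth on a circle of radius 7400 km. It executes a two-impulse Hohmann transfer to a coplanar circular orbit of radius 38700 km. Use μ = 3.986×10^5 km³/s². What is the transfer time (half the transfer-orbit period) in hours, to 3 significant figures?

t = 4.84 hours

Transfer-ellipse semi-major axis a_t = (r₁ + r₂)/2 = (7400 + 38700)/2 = 23050 km.
Transfer time t = π√(a_t³/μ) = π√((23050)³ / 3.986×10^5) = 17410 s.
Converting: 17410 s ÷ 3600 s/hour = 4.84 hours.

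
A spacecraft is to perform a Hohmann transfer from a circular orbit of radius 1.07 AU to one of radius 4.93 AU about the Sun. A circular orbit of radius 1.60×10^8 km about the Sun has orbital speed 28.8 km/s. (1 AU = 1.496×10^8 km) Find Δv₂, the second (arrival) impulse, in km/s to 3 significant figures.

From the circular-orbit relation v² = μ/r at r = 1.60×10^8 km: μ = v²r = (28.8)² × 1.60×10^8 = 1.32710×10^11 km³/s².
In km: r₁ = 1.07 × 1.496×10^8 = 1.60072×10^8 km; r₂ = 4.93 × 1.496×10^8 = 7.37528×10^8 km.
The Hohmann ellipse has a_t = (r₁ + r₂)/2 = 4.488×10^8 km.
On the circular orbit at r = 7.37528×10^8 km, v_c = √(μ/r) = 13.414 km/s.
Vis-viva on the transfer ellipse at r = 7.37528×10^8 km gives v_t = √[μ(2/r − 1/a_t)] = 8.0111 km/s.
Δv₂ = |v_t − v_c| = |8.0111 − 13.414| = 5.403 km/s.

Δv₂ = 5.40 km/s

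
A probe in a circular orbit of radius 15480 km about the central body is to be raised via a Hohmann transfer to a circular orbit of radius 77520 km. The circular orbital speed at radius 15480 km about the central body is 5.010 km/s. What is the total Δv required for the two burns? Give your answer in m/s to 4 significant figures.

From the circular-orbit relation v² = μ/r at r = 15480 km: μ = v²r = (5.010)² × 15480 = 3.88550×10^5 km³/s².
Transfer-ellipse semi-major axis a_t = (r₁ + r₂)/2 = (15480 + 77520)/2 = 46500 km.
Circular speed at r₁: v₁ = √(μ/r₁) = √(3.88550×10^5/15480) = 5.010 km/s.
Transfer-orbit speed at r₁ (vis-viva): v_p = √[μ(2/r₁ − 1/a_t)] = 6.469 km/s.
First burn Δv₁ = |v_p − v₁| = 1.459 km/s.
At r₂, v₂ = √(μ/r₂) = 2.2388 km/s.
Transfer-orbit speed at r₂: v_a = √[μ(2/r₂ − 1/a_t)] = 1.2917 km/s.
Second burn Δv₂ = |v₂ − v_a| = 0.9471 km/s.
Δv = Δv₁ + Δv₂ = 1.459 + 0.9471 = 2.406 km/s.

Δv = 2406 m/s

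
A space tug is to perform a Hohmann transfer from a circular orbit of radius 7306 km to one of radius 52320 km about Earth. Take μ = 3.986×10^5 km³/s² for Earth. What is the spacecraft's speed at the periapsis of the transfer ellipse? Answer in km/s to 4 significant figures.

v = 9.785 km/s

Transfer-ellipse semi-major axis a_t = (r₁ + r₂)/2 = (7306 + 52320)/2 = 29813 km.
The periapsis of the transfer ellipse is at r = 7306 km.
Vis-viva: v = √[μ(2/r − 1/a_t)] = √[3.986×10^5 × (2/7306 − 1/29813)] = 9.785 km/s.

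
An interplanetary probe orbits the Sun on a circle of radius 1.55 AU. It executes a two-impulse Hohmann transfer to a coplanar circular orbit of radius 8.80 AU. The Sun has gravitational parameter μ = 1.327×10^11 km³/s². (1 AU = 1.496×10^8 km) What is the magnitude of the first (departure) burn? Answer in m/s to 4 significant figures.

In km: r₁ = 1.55 × 1.496×10^8 = 2.3188×10^8 km; r₂ = 8.80 × 1.496×10^8 = 1.31648×10^9 km.
Transfer-ellipse semi-major axis a_t = (r₁ + r₂)/2 = (2.3188×10^8 + 1.31648×10^9)/2 = 7.7418×10^8 km.
On the circular orbit at r = 2.3188×10^8 km, v_c = √(μ/r) = 23.922 km/s.
Transfer-orbit speed at the same r (vis-viva, a = a_t): v_t = √[μ(2/r − 1/a_t)] = 31.195 km/s.
Δv₁ = |v_t − v_c| = |31.195 − 23.922| = 7.273 km/s.

Δv₁ = 7273 m/s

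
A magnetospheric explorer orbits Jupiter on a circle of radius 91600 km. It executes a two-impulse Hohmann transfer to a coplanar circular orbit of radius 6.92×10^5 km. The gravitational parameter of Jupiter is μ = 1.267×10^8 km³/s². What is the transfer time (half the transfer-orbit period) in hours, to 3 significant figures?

Semi-major axis of the transfer orbit: a_t = (91600 + 6.920×10^5)/2 = 3.918×10^5 km.
Half the transfer-orbit period gives t = π√(a_t³/μ) = 68450 s.
Converting: 68450 s ÷ 3600 s/hour = 19.0 hours.

t = 19.0 hours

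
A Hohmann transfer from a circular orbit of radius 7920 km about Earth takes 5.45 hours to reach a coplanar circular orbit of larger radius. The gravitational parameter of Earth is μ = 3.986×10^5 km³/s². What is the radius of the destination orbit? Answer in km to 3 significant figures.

Transfer time t = 5.45 hours = 19620 s, and t = π√(a_t³/μ).
So a_t = (μ t²/π²)^(1/3) = (3.986×10^5 × (19620)² / π²)^(1/3) = 24958 km.
Since a_t = (r₁ + r₂)/2, r₂ = 2a_t − r₁ = 2×24958 − 7920 = 41996 km.

r₂ = 42000 km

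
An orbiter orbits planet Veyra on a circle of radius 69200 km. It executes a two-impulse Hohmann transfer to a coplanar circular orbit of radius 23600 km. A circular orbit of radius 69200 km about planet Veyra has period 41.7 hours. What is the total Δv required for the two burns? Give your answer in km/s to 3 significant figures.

Δv = 1.93 km/s

From Kepler's third law T² = 4π²r³/μ at r = 69200 km, T = 41.7 hours = 41.7 × 3600 s = 1.5012×10^5 s: μ = 4π²r³/T² = 5.80498×10^5 km³/s².
Semi-major axis of the transfer orbit: a_t = (69200 + 23600)/2 = 46400 km.
At r₁ the circular-orbit speed is v₁ = √(μ/r₁) = 2.8963 km/s.
Transfer-orbit speed at r₁ (vis-viva): v_a = √[μ(2/r₁ − 1/a_t)] = 2.0656 km/s.
First burn Δv₁ = |v_a − v₁| = 0.8307 km/s.
At r₂, v₂ = √(μ/r₂) = 4.960 km/s.
Transfer-orbit speed at r₂: v_p = √[μ(2/r₂ − 1/a_t)] = 6.057 km/s.
Second burn Δv₂ = |v₂ − v_p| = 1.097 km/s.
Total Δv = Δv₁ + Δv₂ = 1.928 km/s.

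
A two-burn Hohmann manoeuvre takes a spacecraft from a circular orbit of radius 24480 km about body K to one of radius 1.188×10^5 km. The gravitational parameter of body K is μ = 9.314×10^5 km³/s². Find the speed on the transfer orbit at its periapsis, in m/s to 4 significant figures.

v = 7943 m/s

Transfer-ellipse semi-major axis a_t = (r₁ + r₂)/2 = (24480 + 1.188×10^5)/2 = 71640 km.
The periapsis of the transfer ellipse is at r = 24480 km.
From the vis-viva equation, v = √[μ(2/r − 1/a_t)] = 7.943 km/s.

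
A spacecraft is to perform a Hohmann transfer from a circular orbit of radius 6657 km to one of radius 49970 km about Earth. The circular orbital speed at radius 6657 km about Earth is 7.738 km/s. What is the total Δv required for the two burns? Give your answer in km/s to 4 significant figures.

From the circular-orbit relation v² = μ/r at r = 6657 km: μ = v²r = (7.738)² × 6657 = 3.98599×10^5 km³/s².
Transfer-ellipse semi-major axis a_t = (r₁ + r₂)/2 = (6657 + 49970)/2 = 28313.5 km.
Circular speed at r₁: v₁ = √(μ/r₁) = √(3.98599×10^5/6657) = 7.738 km/s.
Transfer-orbit speed at r₁ (vis-viva): v_p = √[μ(2/r₁ − 1/a_t)] = 10.28 km/s.
First burn Δv₁ = |v_p − v₁| = 2.542 km/s.
At r₂, v₂ = √(μ/r₂) = 2.824 km/s.
Transfer-orbit speed at r₂: v_a = √[μ(2/r₂ − 1/a_t)] = 1.369 km/s.
Second burn Δv₂ = |v₂ − v_a| = 1.455 km/s.
Δv = Δv₁ + Δv₂ = 2.542 + 1.455 = 3.997 km/s.

Δv = 3.997 km/s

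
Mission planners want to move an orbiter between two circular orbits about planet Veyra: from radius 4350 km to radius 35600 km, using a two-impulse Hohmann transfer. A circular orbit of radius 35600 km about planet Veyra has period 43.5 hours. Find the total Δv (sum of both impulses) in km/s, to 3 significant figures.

Δv = 2.13 km/s

From Kepler's third law T² = 4π²r³/μ at r = 35600 km, T = 43.5 hours = 43.5 × 3600 s = 1.566×10^5 s: μ = 4π²r³/T² = 72631.7 km³/s².
Transfer-ellipse semi-major axis a_t = (r₁ + r₂)/2 = (4350 + 35600)/2 = 19975 km.
Circular speed at r₁: v₁ = √(μ/r₁) = √(72631.7/4350) = 4.086 km/s.
Transfer-orbit speed at r₁ (vis-viva equation): v_p = √[μ(2/r₁ − 1/a_t)] = 5.455 km/s.
First burn Δv₁ = |v_p − v₁| = 1.369 km/s.
Circular speed at r₂: v₂ = √(μ/r₂) = 1.4284 km/s.
Transfer-orbit speed at r₂: v_a = √[μ(2/r₂ − 1/a_t)] = 0.66656 km/s.
Second burn Δv₂ = |v₂ − v_a| = 0.7618 km/s.
Total Δv = Δv₁ + Δv₂ = 2.131 km/s.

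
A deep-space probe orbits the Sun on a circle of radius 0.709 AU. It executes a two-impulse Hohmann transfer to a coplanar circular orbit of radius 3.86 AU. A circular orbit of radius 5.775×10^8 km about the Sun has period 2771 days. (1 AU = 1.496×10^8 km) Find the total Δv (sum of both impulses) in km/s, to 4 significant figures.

From Kepler's third law T² = 4π²r³/μ at r = 5.775×10^8 km, T = 2771 days = 2771 × 86400 s = 2.394144×10^8 s: μ = 4π²r³/T² = 1.32652×10^11 km³/s².
In km: r₁ = 0.709 × 1.496×10^8 = 1.060664×10^8 km; r₂ = 3.86 × 1.496×10^8 = 5.77456×10^8 km.
The Hohmann ellipse has a_t = (r₁ + r₂)/2 = 3.417612×10^8 km.
At r₁ the circular-orbit speed is v₁ = √(μ/r₁) = 35.3646 km/s.
On the transfer ellipse at r₁, vis-viva gives v_p = √[μ(2/r₁ − 1/a_t)] = 45.9692 km/s.
First burn Δv₁ = |v_p − v₁| = 10.605 km/s.
At r₂, v₂ = √(μ/r₂) = 15.1565 km/s.
Transfer-orbit speed at r₂: v_a = √[μ(2/r₂ − 1/a_t)] = 8.44356 km/s.
Second burn Δv₂ = |v₂ − v_a| = 6.7129 km/s.
Total Δv = Δv₁ + Δv₂ = 17.32 km/s.

Δv = 17.32 km/s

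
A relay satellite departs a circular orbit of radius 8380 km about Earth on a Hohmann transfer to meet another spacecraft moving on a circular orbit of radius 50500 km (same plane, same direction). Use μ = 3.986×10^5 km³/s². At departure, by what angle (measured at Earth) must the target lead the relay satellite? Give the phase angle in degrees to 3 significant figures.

Transfer-ellipse semi-major axis a_t = (r₁ + r₂)/2 = (8380 + 50500)/2 = 29440 km.
The half-period of the transfer ellipse is t = π√(a_t³/μ) = 25136 s.
Target angular speed ω₂ = √(μ/r₂³) = 5.5633×10^-5 rad/s.
Angle swept by the target during transfer: ω₂·t = 1.3984 rad = 80.12°.
Arrival is 180° from departure on the ellipse, so φ = 180° − 80.12° = 99.9°.

φ = 99.9°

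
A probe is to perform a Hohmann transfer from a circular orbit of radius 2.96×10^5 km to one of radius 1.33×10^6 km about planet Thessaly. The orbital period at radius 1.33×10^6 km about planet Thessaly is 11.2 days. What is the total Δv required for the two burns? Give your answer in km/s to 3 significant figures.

Δv = 8.53 km/s

From Kepler's third law T² = 4π²r³/μ at r = 1.33×10^6 km, T = 11.2 days = 11.2 × 86400 s = 9.6768×10^5 s: μ = 4π²r³/T² = 9.91862×10^7 km³/s².
Semi-major axis of the transfer orbit: a_t = (2.960×10^5 + 1.330×10^6)/2 = 8.130×10^5 km.
Circular speed at r₁: v₁ = √(μ/r₁) = √(9.91862×10^7/2.960×10^5) = 18.305 km/s.
On the transfer ellipse at r₁, vis-viva gives v_p = √[μ(2/r₁ − 1/a_t)] = 23.413 km/s.
First burn Δv₁ = |v_p − v₁| = 5.108 km/s.
At r₂, v₂ = √(μ/r₂) = 8.636 km/s.
Transfer-orbit speed at r₂: v_a = √[μ(2/r₂ − 1/a_t)] = 5.211 km/s.
Second burn Δv₂ = |v₂ − v_a| = 3.425 km/s.
Total Δv = Δv₁ + Δv₂ = 8.533 km/s.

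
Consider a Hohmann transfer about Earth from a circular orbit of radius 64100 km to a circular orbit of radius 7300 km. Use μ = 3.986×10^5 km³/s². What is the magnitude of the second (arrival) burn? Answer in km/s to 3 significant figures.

Δv₂ = 2.51 km/s

Semi-major axis of the transfer orbit: a_t = (64100 + 7300)/2 = 35700 km.
On the circular orbit at r = 7300 km, v_c = √(μ/r) = 7.3894 km/s.
Transfer-orbit speed at the same r (vis-viva, a = a_t): v_t = √[μ(2/r − 1/a_t)] = 9.9015 km/s.
Δv₂ = |v_t − v_c| = |9.9015 − 7.3894| = 2.512 km/s.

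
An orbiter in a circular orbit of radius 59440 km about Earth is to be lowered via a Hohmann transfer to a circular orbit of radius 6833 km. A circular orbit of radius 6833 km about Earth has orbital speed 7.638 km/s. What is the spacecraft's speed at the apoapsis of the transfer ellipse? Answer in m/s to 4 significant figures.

v = 1176 m/s

From the circular-orbit relation v² = μ/r at r = 6833 km: μ = v²r = (7.638)² × 6833 = 3.98631×10^5 km³/s².
Semi-major axis of the transfer orbit: a_t = (59440 + 6833)/2 = 33136.5 km.
The apoapsis of the transfer ellipse is at r = 59440 km.
Applying v² = μ(2/r − 1/a_t): v = 1.176 km/s.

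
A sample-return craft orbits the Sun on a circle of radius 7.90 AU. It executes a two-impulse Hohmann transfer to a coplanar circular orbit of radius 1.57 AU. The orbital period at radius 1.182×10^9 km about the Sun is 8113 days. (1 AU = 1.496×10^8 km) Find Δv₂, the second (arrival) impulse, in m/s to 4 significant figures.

From Kepler's third law T² = 4π²r³/μ at r = 1.182×10^9 km, T = 8113 days = 8113 × 86400 s = 7.009632×10^8 s: μ = 4π²r³/T² = 1.32685×10^11 km³/s².
In km: r₁ = 7.90 × 1.496×10^8 = 1.18184×10^9 km; r₂ = 1.57 × 1.496×10^8 = 2.34872×10^8 km.
The Hohmann ellipse has a_t = (r₁ + r₂)/2 = 7.08356×10^8 km.
Circular speed at r = 2.34872×10^8 km: v_c = √(μ/r) = 23.768 km/s.
Transfer-orbit speed at the same r (vis-viva, a = a_t): v_t = √[μ(2/r − 1/a_t)] = 30.701 km/s.
Δv₂ = |v_t − v_c| = |30.701 − 23.768| = 6.933 km/s.

Δv₂ = 6933 m/s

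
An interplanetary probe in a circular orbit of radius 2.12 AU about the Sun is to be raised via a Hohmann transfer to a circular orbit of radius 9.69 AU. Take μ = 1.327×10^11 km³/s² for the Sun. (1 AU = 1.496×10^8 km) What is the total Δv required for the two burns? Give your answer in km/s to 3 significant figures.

In km: r₁ = 2.12 × 1.496×10^8 = 3.17152×10^8 km; r₂ = 9.69 × 1.496×10^8 = 1.449624×10^9 km.
Semi-major axis of the transfer orbit: a_t = (3.17152×10^8 + 1.449624×10^9)/2 = 8.83388×10^8 km.
At r₁ the circular-orbit speed is v₁ = √(μ/r₁) = 20.455 km/s.
On the transfer ellipse at r₁, vis-viva equation gives v_p = √[μ(2/r₁ − 1/a_t)] = 26.203 km/s.
First burn Δv₁ = |v_p − v₁| = 5.748 km/s.
At r₂, v₂ = √(μ/r₂) = 9.568 km/s.
Transfer-orbit speed at r₂: v_a = √[μ(2/r₂ − 1/a_t)] = 5.733 km/s.
Second burn Δv₂ = |v₂ − v_a| = 3.835 km/s.
Δv = Δv₁ + Δv₂ = 5.748 + 3.835 = 9.583 km/s.

Δv = 9.58 km/s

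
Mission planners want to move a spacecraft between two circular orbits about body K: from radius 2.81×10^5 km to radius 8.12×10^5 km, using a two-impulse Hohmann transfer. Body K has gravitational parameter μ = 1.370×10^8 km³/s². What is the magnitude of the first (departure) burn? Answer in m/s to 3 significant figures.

Δv₁ = 4830 m/s

The Hohmann ellipse has a_t = (r₁ + r₂)/2 = 5.465×10^5 km.
Circular speed at r = 2.810×10^5 km: v_c = √(μ/r) = 22.0804 km/s.
Transfer-orbit speed at the same r (vis-viva, a = a_t): v_t = √[μ(2/r − 1/a_t)] = 26.9147 km/s.
Δv₁ = |v_t − v_c| = |26.9147 − 22.0804| = 4.834 km/s.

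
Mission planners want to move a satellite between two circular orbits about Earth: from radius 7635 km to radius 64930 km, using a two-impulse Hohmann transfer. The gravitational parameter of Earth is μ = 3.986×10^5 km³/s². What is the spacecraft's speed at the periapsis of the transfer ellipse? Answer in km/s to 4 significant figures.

v = 9.666 km/s

The Hohmann ellipse has a_t = (r₁ + r₂)/2 = 36282.5 km.
At periapsis, r = 7635 km.
Vis-viva: v = √[μ(2/r − 1/a_t)] = √[3.986×10^5 × (2/7635 − 1/36282.5)] = 9.666 km/s.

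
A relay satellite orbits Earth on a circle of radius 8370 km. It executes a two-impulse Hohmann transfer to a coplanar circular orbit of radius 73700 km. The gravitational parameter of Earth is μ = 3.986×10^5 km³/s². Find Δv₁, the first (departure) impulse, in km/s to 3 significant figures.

The Hohmann ellipse has a_t = (r₁ + r₂)/2 = 41035 km.
Circular speed at r = 8370 km: v_c = √(μ/r) = 6.901 km/s.
Vis-viva on the transfer ellipse at r = 8370 km gives v_t = √[μ(2/r − 1/a_t)] = 9.248 km/s.
Δv₁ = |v_t − v_c| = |9.248 − 6.901| = 2.347 km/s.

Δv₁ = 2.35 km/s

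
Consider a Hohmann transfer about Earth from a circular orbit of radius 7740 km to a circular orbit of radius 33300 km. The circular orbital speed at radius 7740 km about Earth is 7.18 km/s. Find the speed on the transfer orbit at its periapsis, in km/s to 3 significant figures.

From the circular-orbit relation v² = μ/r at r = 7740 km: μ = v²r = (7.18)² × 7740 = 3.99016×10^5 km³/s².
The Hohmann ellipse has a_t = (r₁ + r₂)/2 = 20520 km.
At periapsis, r = 7740 km.
From the vis-viva equation, v = √[μ(2/r − 1/a_t)] = 9.147 km/s.

v = 9.15 km/s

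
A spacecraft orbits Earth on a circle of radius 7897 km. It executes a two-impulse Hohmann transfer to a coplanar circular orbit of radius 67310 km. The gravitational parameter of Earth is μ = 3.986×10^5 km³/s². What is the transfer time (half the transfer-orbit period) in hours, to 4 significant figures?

Semi-major axis of the transfer orbit: a_t = (7897 + 67310)/2 = 37603.5 km.
Half the transfer-orbit period gives t = π√(a_t³/μ) = 36280 s.
Converting: 36280 s ÷ 3600 s/hour = 10.08 hours.

t = 10.08 hours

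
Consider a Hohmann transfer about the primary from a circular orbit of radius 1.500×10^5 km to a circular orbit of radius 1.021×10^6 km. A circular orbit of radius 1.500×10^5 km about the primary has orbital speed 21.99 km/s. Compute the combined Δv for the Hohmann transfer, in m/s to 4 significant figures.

Δv = 11210 m/s

From the circular-orbit relation v² = μ/r at r = 1.500×10^5 km: μ = v²r = (21.99)² × 1.500×10^5 = 7.25340×10^7 km³/s².
Transfer-ellipse semi-major axis a_t = (r₁ + r₂)/2 = (1.500×10^5 + 1.021×10^6)/2 = 5.855×10^5 km.
At r₁ the circular-orbit speed is v₁ = √(μ/r₁) = 21.990 km/s.
On the transfer ellipse at r₁, vis-viva equation gives v_p = √[μ(2/r₁ − 1/a_t)] = 29.039 km/s.
First burn Δv₁ = |v_p − v₁| = 7.049 km/s.
Circular speed at r₂: v₂ = √(μ/r₂) = 8.4286 km/s.
Transfer-orbit speed at r₂: v_a = √[μ(2/r₂ − 1/a_t)] = 4.2662 km/s.
Second burn Δv₂ = |v₂ − v_a| = 4.162 km/s.
Δv = Δv₁ + Δv₂ = 7.049 + 4.162 = 11.21 km/s.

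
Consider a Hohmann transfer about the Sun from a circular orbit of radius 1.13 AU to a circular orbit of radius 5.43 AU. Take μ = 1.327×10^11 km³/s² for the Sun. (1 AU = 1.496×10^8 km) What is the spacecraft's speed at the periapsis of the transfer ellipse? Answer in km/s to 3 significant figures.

v = 36.0 km/s

In km: r₁ = 1.13 × 1.496×10^8 = 1.69048×10^8 km; r₂ = 5.43 × 1.496×10^8 = 8.12328×10^8 km.
Semi-major axis of the transfer orbit: a_t = (1.69048×10^8 + 8.12328×10^8)/2 = 4.90688×10^8 km.
At periapsis, r = 1.69048×10^8 km.
Vis-viva: v = √[μ(2/r − 1/a_t)] = √[1.327×10^11 × (2/1.69048×10^8 − 1/4.90688×10^8)] = 36.05 km/s.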